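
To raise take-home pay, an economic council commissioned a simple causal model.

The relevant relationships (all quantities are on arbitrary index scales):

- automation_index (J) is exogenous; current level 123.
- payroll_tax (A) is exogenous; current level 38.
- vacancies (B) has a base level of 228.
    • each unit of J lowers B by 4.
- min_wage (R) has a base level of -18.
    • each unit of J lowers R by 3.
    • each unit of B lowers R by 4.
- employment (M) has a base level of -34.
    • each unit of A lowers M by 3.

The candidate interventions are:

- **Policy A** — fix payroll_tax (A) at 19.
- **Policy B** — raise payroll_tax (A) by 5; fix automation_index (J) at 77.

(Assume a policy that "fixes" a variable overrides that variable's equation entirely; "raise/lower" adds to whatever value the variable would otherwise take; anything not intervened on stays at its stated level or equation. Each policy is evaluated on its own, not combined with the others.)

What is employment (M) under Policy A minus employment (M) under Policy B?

72

Policy A (A := 19):
  A = 19
  M = -34 − 3·19 = -91
Policy B (A + 5, J := 77):
  A = 38 + 5 = 43
  M = -34 − 3·43 = -163
M: -91 − (-163) = 72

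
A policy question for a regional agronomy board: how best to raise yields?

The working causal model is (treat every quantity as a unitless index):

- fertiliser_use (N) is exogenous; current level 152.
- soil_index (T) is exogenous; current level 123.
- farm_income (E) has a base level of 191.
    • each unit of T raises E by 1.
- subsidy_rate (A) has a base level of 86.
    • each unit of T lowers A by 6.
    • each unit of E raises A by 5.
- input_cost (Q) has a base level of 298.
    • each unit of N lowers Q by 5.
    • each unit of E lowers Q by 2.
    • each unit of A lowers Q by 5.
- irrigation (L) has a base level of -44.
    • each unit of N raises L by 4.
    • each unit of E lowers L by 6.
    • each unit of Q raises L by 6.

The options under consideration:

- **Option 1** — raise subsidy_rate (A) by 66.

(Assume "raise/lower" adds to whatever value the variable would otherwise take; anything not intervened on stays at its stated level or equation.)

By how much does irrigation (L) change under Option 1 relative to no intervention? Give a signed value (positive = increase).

Baseline:
  N = 152
  T = 123
  E = 191 + 123 = 314
  A = 86 − 6·123 + 5·314 = 918
  Q = 298 − 5·152 − 2·314 − 5·918 = -5680
  L = -44 + 4·152 − 6·314 + 6·(-5680) = -35400
Option 1 (A + 66):
  N = 152
  T = 123
  E = 191 + 123 = 314
  A = 86 − 6·123 + 5·314 (+66 from intervention) = 984
  Q = 298 − 5·152 − 2·314 − 5·984 = -6010
  L = -44 + 4·152 − 6·314 + 6·(-6010) = -37380
Change in L: -37380 − (-35400) = -1980

-1980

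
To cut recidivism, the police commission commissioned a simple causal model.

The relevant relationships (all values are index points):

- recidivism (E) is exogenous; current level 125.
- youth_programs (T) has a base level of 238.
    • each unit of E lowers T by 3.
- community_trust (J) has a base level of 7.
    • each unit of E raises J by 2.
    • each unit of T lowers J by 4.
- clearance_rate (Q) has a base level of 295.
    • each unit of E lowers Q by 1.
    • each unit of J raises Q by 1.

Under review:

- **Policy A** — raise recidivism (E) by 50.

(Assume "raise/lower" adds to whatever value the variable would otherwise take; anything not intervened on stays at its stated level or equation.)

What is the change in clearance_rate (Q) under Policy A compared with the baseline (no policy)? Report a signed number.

650

Baseline:
  E = 125
  T = 238 − 3·125 = -137
  J = 7 + 2·125 − 4·(-137) = 805
  Q = 295 − 125 + 805 = 975
Policy A (E + 50):
  E = 125 + 50 = 175
  T = 238 − 3·175 = -287
  J = 7 + 2·175 − 4·(-287) = 1505
  Q = 295 − 175 + 1505 = 1625
Change in Q: 1625 − 975 = 650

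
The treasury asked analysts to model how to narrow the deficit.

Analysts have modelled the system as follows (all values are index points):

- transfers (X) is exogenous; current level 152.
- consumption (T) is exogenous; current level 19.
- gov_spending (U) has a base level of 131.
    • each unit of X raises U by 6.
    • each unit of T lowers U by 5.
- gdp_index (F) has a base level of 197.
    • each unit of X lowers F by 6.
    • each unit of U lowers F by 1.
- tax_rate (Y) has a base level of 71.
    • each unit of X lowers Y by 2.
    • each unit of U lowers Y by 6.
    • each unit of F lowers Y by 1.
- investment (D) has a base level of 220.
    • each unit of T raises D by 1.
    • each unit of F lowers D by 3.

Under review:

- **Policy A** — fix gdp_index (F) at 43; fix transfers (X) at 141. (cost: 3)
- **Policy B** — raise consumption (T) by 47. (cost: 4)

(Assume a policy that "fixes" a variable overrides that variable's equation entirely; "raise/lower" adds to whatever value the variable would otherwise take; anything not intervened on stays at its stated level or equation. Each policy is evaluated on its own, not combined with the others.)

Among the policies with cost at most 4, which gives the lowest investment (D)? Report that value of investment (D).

110

Policy A (F := 43, X := 141):
  X = 141
  T = 19
  U = 131 + 6·141 − 5·19 = 882
  F = 43
  D = 220 + 19 − 3·43 = 110
Policy B (T + 47):
  X = 152
  T = 19 + 47 = 66
  U = 131 + 6·152 − 5·66 = 713
  F = 197 − 6·152 − 713 = -1428
  D = 220 + 66 − 3·(-1428) = 4570
Comparing — Policy A: D=110, Policy B: D=4570. Lowest is 110 (Policy A).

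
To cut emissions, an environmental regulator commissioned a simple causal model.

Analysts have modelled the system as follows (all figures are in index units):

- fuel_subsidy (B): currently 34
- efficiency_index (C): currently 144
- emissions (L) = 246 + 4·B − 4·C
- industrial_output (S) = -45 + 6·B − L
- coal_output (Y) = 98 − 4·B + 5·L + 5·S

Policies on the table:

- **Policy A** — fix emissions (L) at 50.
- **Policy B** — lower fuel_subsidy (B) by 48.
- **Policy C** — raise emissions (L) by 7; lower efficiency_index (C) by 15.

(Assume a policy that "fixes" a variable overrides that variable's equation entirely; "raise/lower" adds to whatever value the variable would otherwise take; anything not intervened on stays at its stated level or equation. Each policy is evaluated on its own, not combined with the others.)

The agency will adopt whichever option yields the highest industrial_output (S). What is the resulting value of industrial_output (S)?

Policy A (L := 50):
  B = 34
  C = 144
  L = 50
  S = -45 + 6·34 − 50 = 109
Policy B (B − 48):
  B = 34 − 48 = -14
  C = 144
  L = 246 + 4·(-14) − 4·144 = -386
  S = -45 + 6·(-14) − (-386) = 257
Policy C (L + 7, C − 15):
  B = 34
  C = 144 − 15 = 129
  L = 246 + 4·34 − 4·129 (+7 from intervention) = -127
  S = -45 + 6·34 − (-127) = 286
Comparing — Policy A: S=109, Policy B: S=257, Policy C: S=286. Highest is 286 (Policy C).

286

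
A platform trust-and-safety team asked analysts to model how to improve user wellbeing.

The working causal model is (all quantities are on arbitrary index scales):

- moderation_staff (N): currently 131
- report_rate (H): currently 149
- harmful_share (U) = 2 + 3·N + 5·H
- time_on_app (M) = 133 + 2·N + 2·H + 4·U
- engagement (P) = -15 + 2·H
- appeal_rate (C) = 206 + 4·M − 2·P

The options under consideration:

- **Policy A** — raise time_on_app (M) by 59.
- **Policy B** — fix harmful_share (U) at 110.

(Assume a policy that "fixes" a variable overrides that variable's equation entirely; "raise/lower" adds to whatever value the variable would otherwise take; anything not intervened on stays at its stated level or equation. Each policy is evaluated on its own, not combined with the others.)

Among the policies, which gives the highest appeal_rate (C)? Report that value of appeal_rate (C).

Policy A (M + 59):
  N = 131
  H = 149
  U = 2 + 3·131 + 5·149 = 1140
  M = 133 + 2·131 + 2·149 + 4·1140 (+59 from intervention) = 5312
  P = -15 + 2·149 = 283
  C = 206 + 4·5312 − 2·283 = 20888
Policy B (U := 110):
  N = 131
  H = 149
  U = 110
  M = 133 + 2·131 + 2·149 + 4·110 = 1133
  P = -15 + 2·149 = 283
  C = 206 + 4·1133 − 2·283 = 4172
Comparing — Policy A: C=20888, Policy B: C=4172. Highest is 20888 (Policy A).

20888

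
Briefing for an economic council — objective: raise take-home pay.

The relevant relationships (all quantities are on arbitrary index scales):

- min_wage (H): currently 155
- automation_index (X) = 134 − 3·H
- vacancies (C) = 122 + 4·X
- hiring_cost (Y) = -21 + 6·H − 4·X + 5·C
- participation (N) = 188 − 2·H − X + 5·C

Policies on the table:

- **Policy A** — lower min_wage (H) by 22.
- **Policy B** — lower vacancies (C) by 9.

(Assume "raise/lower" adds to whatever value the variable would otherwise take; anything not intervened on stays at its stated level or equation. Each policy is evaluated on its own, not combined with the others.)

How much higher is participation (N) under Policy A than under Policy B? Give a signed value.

Policy A (H − 22):
  H = 155 − 22 = 133
  X = 134 − 3·133 = -265
  C = 122 + 4·(-265) = -938
  N = 188 − 2·133 − (-265) + 5·(-938) = -4503
Policy B (C − 9):
  H = 155
  X = 134 − 3·155 = -331
  C = 122 + 4·(-331) (−9 from intervention) = -1211
  N = 188 − 2·155 − (-331) + 5·(-1211) = -5846
N: -4503 − (-5846) = 1343

1343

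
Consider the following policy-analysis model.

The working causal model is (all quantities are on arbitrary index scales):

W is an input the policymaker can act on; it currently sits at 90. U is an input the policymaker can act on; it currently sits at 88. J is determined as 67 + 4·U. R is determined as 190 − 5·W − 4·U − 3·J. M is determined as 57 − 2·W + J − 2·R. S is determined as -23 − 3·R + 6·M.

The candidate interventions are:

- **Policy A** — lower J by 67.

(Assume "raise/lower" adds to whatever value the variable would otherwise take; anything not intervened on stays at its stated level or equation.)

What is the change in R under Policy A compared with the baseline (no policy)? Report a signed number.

201

Baseline:
  W = 90
  U = 88
  J = 67 + 4·88 = 419
  R = 190 − 5·90 − 4·88 − 3·419 = -1869
Policy A (J − 67):
  W = 90
  U = 88
  J = 67 + 4·88 (−67 from intervention) = 352
  R = 190 − 5·90 − 4·88 − 3·352 = -1668
Change in R: -1668 − (-1869) = 201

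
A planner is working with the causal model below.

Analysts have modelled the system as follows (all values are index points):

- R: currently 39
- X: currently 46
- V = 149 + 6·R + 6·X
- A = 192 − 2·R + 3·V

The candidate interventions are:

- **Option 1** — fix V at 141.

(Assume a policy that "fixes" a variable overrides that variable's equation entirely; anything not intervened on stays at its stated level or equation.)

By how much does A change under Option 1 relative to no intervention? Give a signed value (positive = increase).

Baseline:
  R = 39
  X = 46
  V = 149 + 6·39 + 6·46 = 659
  A = 192 − 2·39 + 3·659 = 2091
Option 1 (V := 141):
  R = 39
  X = 46
  V = 141
  A = 192 − 2·39 + 3·141 = 537
Change in A: 537 − 2091 = -1554

-1554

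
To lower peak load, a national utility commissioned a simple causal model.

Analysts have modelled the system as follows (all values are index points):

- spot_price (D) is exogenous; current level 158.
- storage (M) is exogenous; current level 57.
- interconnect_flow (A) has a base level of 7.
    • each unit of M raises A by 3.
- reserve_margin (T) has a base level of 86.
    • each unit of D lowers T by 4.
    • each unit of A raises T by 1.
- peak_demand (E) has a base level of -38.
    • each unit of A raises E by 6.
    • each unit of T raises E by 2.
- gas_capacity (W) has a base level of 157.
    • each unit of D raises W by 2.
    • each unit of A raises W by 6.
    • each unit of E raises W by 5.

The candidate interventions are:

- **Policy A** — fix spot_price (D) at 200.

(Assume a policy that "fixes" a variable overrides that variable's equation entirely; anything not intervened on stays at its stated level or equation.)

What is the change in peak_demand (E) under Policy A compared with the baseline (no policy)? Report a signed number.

Baseline:
  D = 158
  M = 57
  A = 7 + 3·57 = 178
  T = 86 − 4·158 + 178 = -368
  E = -38 + 6·178 + 2·(-368) = 294
Policy A (D := 200):
  D = 200
  M = 57
  A = 7 + 3·57 = 178
  T = 86 − 4·200 + 178 = -536
  E = -38 + 6·178 + 2·(-536) = -42
Change in E: -42 − 294 = -336

-336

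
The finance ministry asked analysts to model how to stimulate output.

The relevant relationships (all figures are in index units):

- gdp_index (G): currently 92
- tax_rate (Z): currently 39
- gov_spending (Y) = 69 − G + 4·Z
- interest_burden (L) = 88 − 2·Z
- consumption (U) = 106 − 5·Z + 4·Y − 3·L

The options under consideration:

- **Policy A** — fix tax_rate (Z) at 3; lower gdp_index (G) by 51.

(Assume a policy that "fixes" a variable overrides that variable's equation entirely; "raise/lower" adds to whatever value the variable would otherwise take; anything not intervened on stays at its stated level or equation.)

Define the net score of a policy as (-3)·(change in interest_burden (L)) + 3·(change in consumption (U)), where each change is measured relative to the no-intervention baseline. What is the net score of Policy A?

-1440

Baseline:
  G = 92
  Z = 39
  Y = 69 − 92 + 4·39 = 133
  L = 88 − 2·39 = 10
  U = 106 − 5·39 + 4·133 − 3·10 = 413
Policy A (Z := 3, G − 51):
  G = 92 − 51 = 41
  Z = 3
  Y = 69 − 41 + 4·3 = 40
  L = 88 − 2·3 = 82
  U = 106 − 5·3 + 4·40 − 3·82 = 5
ΔL = 82 − 10 = 72; ΔU = 5 − 413 = -408
Score = (-3)·72 + 3·(-408) = -1440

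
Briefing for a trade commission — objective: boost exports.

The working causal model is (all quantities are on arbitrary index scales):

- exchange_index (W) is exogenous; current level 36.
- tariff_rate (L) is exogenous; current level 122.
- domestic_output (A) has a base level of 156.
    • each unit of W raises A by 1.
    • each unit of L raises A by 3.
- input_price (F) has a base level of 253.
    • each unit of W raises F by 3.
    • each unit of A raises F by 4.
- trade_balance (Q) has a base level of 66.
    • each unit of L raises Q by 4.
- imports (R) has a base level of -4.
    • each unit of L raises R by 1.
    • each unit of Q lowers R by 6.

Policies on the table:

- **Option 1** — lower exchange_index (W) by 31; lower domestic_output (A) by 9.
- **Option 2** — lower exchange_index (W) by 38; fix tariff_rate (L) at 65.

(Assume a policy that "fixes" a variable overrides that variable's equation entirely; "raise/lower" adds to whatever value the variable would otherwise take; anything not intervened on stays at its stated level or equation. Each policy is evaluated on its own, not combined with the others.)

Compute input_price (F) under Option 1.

Option 1 (W − 31, A − 9):
  W = 36 − 31 = 5
  L = 122
  A = 156 + 5 + 3·122 (−9 from intervention) = 518
  F = 253 + 3·5 + 4·518 = 2340

2340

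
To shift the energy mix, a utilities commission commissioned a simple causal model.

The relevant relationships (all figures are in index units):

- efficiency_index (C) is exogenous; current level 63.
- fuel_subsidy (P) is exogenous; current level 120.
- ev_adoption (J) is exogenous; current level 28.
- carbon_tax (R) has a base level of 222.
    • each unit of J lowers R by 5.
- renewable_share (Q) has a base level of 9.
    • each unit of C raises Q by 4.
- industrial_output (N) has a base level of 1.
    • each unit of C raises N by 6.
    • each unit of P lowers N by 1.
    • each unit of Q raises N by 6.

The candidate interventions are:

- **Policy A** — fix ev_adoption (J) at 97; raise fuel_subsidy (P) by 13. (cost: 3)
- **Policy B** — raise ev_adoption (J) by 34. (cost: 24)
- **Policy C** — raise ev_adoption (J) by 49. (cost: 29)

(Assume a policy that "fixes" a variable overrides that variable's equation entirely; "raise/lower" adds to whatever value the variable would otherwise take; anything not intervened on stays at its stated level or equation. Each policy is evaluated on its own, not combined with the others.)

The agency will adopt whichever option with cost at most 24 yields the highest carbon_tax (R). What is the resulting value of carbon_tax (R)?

Policy A (J := 97, P + 13):
  J = 97
  R = 222 − 5·97 = -263
Policy B (J + 34):
  J = 28 + 34 = 62
  R = 222 − 5·62 = -88
Comparing — Policy A: R=-263, Policy B: R=-88. Highest is -88 (Policy B).

-88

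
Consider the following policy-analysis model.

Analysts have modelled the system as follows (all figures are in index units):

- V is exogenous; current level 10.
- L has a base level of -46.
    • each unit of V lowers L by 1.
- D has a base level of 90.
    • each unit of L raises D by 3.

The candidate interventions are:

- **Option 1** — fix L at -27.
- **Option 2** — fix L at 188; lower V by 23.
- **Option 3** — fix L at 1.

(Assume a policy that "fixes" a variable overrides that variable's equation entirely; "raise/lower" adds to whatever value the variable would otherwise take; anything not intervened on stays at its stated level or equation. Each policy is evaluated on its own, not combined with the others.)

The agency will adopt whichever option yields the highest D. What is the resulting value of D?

Option 1 (L := -27):
  V = 10
  L = -27
  D = 90 + 3·(-27) = 9
Option 2 (L := 188, V − 23):
  V = 10 − 23 = -13
  L = 188
  D = 90 + 3·188 = 654
Option 3 (L := 1):
  V = 10
  L = 1
  D = 90 + 3·1 = 93
Comparing — Option 1: D=9, Option 2: D=654, Option 3: D=93. Highest is 654 (Option 2).

654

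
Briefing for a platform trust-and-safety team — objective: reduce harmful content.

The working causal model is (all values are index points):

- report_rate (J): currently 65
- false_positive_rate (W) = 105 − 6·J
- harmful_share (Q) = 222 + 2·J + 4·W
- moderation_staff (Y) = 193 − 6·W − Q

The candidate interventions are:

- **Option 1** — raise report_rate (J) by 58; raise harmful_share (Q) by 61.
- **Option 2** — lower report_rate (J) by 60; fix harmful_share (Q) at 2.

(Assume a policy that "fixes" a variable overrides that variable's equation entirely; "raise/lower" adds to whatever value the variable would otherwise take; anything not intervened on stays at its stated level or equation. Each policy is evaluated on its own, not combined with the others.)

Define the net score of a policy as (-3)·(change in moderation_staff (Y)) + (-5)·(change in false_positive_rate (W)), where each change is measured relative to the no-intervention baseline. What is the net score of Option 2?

Baseline:
  J = 65
  W = 105 − 6·65 = -285
  Q = 222 + 2·65 + 4·(-285) = -788
  Y = 193 − 6·(-285) − (-788) = 2691
Option 2 (J − 60, Q := 2):
  J = 65 − 60 = 5
  W = 105 − 6·5 = 75
  Q = 2
  Y = 193 − 6·75 − 2 = -259
ΔY = -259 − 2691 = -2950; ΔW = 75 − (-285) = 360
Score = (-3)·(-2950) + (-5)·360 = 7050

7050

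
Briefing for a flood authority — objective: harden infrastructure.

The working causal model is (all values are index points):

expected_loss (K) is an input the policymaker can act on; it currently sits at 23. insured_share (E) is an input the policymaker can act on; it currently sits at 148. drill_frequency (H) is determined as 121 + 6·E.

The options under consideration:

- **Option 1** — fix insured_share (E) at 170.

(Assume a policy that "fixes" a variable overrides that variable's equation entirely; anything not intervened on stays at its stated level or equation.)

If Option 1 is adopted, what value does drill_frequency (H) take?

Option 1 (E := 170):
  E = 170
  H = 121 + 6·170 = 1141

1141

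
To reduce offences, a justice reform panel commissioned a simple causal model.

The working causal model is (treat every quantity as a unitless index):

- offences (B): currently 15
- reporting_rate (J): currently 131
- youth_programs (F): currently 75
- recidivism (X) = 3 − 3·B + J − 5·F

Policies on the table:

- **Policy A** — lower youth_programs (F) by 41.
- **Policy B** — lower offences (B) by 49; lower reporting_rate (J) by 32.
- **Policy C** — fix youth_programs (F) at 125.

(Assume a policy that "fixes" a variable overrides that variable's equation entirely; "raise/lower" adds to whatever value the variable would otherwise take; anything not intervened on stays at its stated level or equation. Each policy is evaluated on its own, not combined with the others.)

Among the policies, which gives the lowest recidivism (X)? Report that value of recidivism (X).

Policy A (F − 41):
  B = 15
  J = 131
  F = 75 − 41 = 34
  X = 3 − 3·15 + 131 − 5·34 = -81
Policy B (B − 49, J − 32):
  B = 15 − 49 = -34
  J = 131 − 32 = 99
  F = 75
  X = 3 − 3·(-34) + 99 − 5·75 = -171
Policy C (F := 125):
  B = 15
  J = 131
  F = 125
  X = 3 − 3·15 + 131 − 5·125 = -536
Comparing — Policy A: X=-81, Policy B: X=-171, Policy C: X=-536. Lowest is -536 (Policy C).

-536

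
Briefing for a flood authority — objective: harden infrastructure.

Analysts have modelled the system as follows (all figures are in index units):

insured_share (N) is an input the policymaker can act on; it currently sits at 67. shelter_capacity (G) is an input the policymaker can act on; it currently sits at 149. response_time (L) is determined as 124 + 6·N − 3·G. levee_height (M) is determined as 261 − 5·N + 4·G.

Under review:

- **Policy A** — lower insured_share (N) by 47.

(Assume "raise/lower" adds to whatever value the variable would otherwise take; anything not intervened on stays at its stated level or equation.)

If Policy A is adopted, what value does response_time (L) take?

-203

Policy A (N − 47):
  N = 67 − 47 = 20
  G = 149
  L = 124 + 6·20 − 3·149 = -203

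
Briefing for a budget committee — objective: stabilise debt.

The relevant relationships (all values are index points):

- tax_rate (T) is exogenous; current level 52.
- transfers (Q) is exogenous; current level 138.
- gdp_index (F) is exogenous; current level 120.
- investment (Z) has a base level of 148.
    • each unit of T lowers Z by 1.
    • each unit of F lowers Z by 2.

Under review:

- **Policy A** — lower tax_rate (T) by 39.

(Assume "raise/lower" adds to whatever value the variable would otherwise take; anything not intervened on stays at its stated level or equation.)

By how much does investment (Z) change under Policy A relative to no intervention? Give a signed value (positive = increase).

Baseline:
  T = 52
  F = 120
  Z = 148 − 52 − 2·120 = -144
Policy A (T − 39):
  T = 52 − 39 = 13
  F = 120
  Z = 148 − 13 − 2·120 = -105
Change in Z: -105 − (-144) = 39

39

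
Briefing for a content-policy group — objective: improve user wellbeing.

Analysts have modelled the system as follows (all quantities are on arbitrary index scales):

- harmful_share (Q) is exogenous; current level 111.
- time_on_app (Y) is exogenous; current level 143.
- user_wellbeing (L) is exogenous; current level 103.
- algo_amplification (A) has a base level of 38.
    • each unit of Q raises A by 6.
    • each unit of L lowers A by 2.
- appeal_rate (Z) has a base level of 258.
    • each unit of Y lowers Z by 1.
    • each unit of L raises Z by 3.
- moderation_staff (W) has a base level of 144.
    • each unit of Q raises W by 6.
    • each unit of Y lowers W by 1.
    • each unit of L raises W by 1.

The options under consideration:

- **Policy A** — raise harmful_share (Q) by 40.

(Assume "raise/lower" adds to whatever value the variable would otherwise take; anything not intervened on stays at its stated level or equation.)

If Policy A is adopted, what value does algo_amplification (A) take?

738

Policy A (Q + 40):
  Q = 111 + 40 = 151
  L = 103
  A = 38 + 6·151 − 2·103 = 738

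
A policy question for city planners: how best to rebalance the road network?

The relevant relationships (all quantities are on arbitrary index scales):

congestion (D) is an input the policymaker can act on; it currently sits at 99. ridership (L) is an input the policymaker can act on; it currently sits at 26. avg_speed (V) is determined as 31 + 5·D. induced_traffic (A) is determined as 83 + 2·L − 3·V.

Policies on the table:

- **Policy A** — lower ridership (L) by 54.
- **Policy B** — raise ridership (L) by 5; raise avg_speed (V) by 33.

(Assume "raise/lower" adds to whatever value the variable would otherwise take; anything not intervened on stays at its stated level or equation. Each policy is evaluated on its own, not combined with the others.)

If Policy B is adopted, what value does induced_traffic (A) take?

-1532

Policy B (L + 5, V + 33):
  D = 99
  L = 26 + 5 = 31
  V = 31 + 5·99 (+33 from intervention) = 559
  A = 83 + 2·31 − 3·559 = -1532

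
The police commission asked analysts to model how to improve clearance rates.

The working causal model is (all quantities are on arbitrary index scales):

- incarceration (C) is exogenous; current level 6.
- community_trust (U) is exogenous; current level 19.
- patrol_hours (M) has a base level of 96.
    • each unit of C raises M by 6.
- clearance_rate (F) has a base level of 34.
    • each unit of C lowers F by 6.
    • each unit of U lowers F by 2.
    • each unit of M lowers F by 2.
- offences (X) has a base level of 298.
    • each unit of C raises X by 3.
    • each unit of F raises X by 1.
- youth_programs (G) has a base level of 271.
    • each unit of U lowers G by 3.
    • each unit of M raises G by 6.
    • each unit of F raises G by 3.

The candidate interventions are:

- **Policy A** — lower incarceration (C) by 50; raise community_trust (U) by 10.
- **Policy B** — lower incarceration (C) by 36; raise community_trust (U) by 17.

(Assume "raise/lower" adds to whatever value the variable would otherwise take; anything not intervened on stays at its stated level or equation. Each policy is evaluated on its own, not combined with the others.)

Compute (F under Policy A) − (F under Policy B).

266

Policy A (C − 50, U + 10):
  C = 6 − 50 = -44
  U = 19 + 10 = 29
  M = 96 + 6·(-44) = -168
  F = 34 − 6·(-44) − 2·29 − 2·(-168) = 576
Policy B (C − 36, U + 17):
  C = 6 − 36 = -30
  U = 19 + 17 = 36
  M = 96 + 6·(-30) = -84
  F = 34 − 6·(-30) − 2·36 − 2·(-84) = 310
F: 576 − 310 = 266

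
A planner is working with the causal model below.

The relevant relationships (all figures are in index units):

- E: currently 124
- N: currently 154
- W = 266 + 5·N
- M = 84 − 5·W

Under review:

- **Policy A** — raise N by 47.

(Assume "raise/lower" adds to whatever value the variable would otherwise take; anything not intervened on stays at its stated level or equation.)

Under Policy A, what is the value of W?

1271

Policy A (N + 47):
  N = 154 + 47 = 201
  W = 266 + 5·201 = 1271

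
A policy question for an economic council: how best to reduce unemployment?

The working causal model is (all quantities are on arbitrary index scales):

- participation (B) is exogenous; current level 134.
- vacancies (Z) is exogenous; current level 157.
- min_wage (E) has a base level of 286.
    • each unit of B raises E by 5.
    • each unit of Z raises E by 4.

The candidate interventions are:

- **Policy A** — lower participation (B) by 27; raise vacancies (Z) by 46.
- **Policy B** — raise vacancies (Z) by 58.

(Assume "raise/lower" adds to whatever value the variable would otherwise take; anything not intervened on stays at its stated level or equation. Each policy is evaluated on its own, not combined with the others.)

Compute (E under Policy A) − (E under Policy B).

Policy A (B − 27, Z + 46):
  B = 134 − 27 = 107
  Z = 157 + 46 = 203
  E = 286 + 5·107 + 4·203 = 1633
Policy B (Z + 58):
  B = 134
  Z = 157 + 58 = 215
  E = 286 + 5·134 + 4·215 = 1816
E: 1633 − 1816 = -183

-183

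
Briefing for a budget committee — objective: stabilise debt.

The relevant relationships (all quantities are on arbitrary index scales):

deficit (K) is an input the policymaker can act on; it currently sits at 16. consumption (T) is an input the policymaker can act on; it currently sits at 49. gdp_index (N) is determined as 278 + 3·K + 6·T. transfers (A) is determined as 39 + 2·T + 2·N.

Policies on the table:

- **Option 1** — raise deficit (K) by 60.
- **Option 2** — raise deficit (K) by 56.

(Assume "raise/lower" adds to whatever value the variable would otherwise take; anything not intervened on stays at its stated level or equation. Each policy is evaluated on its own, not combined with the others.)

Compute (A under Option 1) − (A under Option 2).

24

Option 1 (K + 60):
  K = 16 + 60 = 76
  T = 49
  N = 278 + 3·76 + 6·49 = 800
  A = 39 + 2·49 + 2·800 = 1737
Option 2 (K + 56):
  K = 16 + 56 = 72
  T = 49
  N = 278 + 3·72 + 6·49 = 788
  A = 39 + 2·49 + 2·788 = 1713
A: 1737 − 1713 = 24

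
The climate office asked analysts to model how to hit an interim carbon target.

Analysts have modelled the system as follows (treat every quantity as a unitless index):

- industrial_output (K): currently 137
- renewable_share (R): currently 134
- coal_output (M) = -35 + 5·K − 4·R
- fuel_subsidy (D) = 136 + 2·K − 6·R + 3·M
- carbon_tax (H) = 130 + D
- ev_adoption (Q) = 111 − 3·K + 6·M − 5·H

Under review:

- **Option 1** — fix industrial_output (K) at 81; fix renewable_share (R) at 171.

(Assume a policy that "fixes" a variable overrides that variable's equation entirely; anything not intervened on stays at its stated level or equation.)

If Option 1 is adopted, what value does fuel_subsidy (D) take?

Option 1 (K := 81, R := 171):
  K = 81
  R = 171
  M = -35 + 5·81 − 4·171 = -314
  D = 136 + 2·81 − 6·171 + 3·(-314) = -1670

-1670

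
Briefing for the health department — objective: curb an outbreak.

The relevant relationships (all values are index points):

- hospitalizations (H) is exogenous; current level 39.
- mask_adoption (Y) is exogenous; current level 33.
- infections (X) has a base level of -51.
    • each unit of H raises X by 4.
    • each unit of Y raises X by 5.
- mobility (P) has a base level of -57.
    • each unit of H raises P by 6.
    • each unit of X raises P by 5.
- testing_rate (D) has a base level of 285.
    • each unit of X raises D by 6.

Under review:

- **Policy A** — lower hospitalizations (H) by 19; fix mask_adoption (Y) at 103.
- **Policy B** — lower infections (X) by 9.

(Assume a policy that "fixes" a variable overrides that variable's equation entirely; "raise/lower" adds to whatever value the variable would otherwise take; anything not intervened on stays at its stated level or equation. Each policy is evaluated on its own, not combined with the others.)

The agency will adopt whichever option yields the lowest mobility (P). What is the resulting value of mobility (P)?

Policy A (H − 19, Y := 103):
  H = 39 − 19 = 20
  Y = 103
  X = -51 + 4·20 + 5·103 = 544
  P = -57 + 6·20 + 5·544 = 2783
Policy B (X − 9):
  H = 39
  Y = 33
  X = -51 + 4·39 + 5·33 (−9 from intervention) = 261
  P = -57 + 6·39 + 5·261 = 1482
Comparing — Policy A: P=2783, Policy B: P=1482. Lowest is 1482 (Policy B).

1482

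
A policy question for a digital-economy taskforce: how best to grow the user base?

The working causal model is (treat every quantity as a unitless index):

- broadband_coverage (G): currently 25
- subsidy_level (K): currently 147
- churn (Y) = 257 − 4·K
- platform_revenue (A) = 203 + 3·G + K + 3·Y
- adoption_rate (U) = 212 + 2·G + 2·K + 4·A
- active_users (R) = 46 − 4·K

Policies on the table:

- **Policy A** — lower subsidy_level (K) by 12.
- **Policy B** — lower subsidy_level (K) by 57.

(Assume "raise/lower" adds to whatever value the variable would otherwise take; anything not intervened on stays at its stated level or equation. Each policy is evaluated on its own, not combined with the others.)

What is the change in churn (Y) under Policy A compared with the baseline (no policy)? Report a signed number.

Baseline:
  K = 147
  Y = 257 − 4·147 = -331
Policy A (K − 12):
  K = 147 − 12 = 135
  Y = 257 − 4·135 = -283
Change in Y: -283 − (-331) = 48

48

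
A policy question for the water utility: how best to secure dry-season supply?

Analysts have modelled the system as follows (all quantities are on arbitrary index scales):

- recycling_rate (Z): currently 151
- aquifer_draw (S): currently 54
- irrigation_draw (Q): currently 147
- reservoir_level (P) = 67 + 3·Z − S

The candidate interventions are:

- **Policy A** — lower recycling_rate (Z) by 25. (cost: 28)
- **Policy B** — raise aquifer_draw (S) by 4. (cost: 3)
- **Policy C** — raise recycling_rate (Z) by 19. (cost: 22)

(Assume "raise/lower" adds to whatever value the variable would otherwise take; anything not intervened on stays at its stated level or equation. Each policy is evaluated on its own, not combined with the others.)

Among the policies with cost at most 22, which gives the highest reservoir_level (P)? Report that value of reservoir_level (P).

Policy B (S + 4):
  Z = 151
  S = 54 + 4 = 58
  P = 67 + 3·151 − 58 = 462
Policy C (Z + 19):
  Z = 151 + 19 = 170
  S = 54
  P = 67 + 3·170 − 54 = 523
Comparing — Policy B: P=462, Policy C: P=523. Highest is 523 (Policy C).

523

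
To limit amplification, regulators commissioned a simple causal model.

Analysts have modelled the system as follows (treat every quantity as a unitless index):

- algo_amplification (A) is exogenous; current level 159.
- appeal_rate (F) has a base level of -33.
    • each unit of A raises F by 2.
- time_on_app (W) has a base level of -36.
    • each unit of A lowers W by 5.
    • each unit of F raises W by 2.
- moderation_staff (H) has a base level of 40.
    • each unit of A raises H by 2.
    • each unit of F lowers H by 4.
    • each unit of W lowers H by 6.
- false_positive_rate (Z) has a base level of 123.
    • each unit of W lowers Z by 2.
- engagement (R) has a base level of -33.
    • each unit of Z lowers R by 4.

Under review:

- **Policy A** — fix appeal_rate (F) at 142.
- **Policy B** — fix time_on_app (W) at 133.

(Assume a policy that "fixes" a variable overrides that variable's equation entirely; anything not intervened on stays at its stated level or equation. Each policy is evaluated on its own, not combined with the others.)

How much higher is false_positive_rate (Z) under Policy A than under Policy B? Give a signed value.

Policy A (F := 142):
  A = 159
  F = 142
  W = -36 − 5·159 + 2·142 = -547
  Z = 123 − 2·(-547) = 1217
Policy B (W := 133):
  A = 159
  F = -33 + 2·159 = 285
  W = 133
  Z = 123 − 2·133 = -143
Z: 1217 − (-143) = 1360

1360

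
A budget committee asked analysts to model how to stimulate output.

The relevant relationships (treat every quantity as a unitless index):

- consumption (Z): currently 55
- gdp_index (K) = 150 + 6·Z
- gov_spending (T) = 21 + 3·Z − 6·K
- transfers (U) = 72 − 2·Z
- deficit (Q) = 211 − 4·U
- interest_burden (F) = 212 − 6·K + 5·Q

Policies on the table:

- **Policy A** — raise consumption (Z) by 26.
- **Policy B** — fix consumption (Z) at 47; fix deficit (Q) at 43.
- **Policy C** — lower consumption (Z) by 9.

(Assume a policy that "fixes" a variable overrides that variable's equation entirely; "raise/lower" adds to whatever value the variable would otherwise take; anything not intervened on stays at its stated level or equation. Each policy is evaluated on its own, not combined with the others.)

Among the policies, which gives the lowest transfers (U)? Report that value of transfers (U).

-90

Policy A (Z + 26):
  Z = 55 + 26 = 81
  U = 72 − 2·81 = -90
Policy B (Z := 47, Q := 43):
  Z = 47
  U = 72 − 2·47 = -22
Policy C (Z − 9):
  Z = 55 − 9 = 46
  U = 72 − 2·46 = -20
Comparing — Policy A: U=-90, Policy B: U=-22, Policy C: U=-20. Lowest is -90 (Policy A).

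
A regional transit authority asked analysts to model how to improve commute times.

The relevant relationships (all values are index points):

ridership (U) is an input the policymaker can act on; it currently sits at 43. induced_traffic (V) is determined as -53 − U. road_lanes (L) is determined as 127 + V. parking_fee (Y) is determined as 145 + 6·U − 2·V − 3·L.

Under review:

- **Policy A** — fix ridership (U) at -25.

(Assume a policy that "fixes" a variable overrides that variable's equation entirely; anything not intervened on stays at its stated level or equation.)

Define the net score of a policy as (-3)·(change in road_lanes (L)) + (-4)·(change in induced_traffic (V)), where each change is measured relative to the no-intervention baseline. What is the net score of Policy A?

Baseline:
  U = 43
  V = -53 − 43 = -96
  L = 127 + (-96) = 31
Policy A (U := -25):
  U = -25
  V = -53 − (-25) = -28
  L = 127 + (-28) = 99
ΔL = 99 − 31 = 68; ΔV = -28 − (-96) = 68
Score = (-3)·68 + (-4)·68 = -476

-476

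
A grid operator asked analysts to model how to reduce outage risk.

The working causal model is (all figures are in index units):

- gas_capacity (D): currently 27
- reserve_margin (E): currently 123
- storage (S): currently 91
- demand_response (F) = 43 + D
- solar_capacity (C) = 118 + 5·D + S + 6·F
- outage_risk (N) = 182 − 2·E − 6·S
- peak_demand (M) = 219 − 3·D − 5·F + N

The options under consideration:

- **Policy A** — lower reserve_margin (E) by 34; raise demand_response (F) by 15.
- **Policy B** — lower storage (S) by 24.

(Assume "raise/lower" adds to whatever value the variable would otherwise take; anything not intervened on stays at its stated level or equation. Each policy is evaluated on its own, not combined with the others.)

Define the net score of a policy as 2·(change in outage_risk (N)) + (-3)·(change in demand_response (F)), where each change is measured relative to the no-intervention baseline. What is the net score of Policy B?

288

Baseline:
  D = 27
  E = 123
  S = 91
  F = 43 + 27 = 70
  N = 182 − 2·123 − 6·91 = -610
Policy B (S − 24):
  D = 27
  E = 123
  S = 91 − 24 = 67
  F = 43 + 27 = 70
  N = 182 − 2·123 − 6·67 = -466
ΔN = -466 − (-610) = 144; ΔF = 70 − 70 = 0
Score = 2·144 + (-3)·0 = 288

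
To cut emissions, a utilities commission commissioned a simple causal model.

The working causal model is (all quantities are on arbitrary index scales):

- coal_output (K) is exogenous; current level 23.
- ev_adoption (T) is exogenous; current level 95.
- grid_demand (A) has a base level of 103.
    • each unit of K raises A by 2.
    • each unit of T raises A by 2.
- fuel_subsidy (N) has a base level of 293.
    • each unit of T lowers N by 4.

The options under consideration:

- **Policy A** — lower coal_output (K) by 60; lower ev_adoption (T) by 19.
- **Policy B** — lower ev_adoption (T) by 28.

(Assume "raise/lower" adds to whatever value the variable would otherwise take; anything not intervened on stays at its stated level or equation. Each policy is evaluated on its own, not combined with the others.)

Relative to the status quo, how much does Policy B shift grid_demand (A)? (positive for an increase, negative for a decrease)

-56

Baseline:
  K = 23
  T = 95
  A = 103 + 2·23 + 2·95 = 339
Policy B (T − 28):
  K = 23
  T = 95 − 28 = 67
  A = 103 + 2·23 + 2·67 = 283
Change in A: 283 − 339 = -56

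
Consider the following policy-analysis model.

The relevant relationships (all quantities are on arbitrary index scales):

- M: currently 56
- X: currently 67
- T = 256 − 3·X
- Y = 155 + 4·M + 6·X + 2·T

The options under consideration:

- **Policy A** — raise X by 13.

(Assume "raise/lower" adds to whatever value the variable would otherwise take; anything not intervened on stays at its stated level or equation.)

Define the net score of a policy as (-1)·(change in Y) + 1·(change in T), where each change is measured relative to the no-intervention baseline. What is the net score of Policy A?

-39

Baseline:
  M = 56
  X = 67
  T = 256 − 3·67 = 55
  Y = 155 + 4·56 + 6·67 + 2·55 = 891
Policy A (X + 13):
  M = 56
  X = 67 + 13 = 80
  T = 256 − 3·80 = 16
  Y = 155 + 4·56 + 6·80 + 2·16 = 891
ΔY = 891 − 891 = 0; ΔT = 16 − 55 = -39
Score = (-1)·0 + 1·(-39) = -39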